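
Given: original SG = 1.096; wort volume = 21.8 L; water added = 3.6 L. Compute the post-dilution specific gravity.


SG_new = 1 + (SG_old − 1)·V_old/(V_old + V_water)
pts = (1.096 − 1)·1000·21.8/(21.8 + 3.6) = 82.3937
SG_new = 1 + 82.3937/1000

1.0824


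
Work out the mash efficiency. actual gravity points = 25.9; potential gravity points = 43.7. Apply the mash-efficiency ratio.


efficiency = actual / potential × 100
efficiency = 25.9 / 43.7 × 100

59.2677 %


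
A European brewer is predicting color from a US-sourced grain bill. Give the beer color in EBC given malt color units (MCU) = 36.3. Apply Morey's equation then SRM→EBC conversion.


SRM = 1.4922·MCU^0.6859;  EBC = SRM·1.97
SRM = 1.4922·36.3^0.6859 = 17.5294
EBC = 17.5294·1.97

34.5329 EBC


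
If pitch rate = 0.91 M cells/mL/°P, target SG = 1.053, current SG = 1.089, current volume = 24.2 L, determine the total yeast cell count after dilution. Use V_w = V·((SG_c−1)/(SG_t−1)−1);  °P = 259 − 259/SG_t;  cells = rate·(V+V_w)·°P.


V_w = 24.2·((1.089−1)/(1.053−1)−1) = 16.4377
V_final = 24.2 + 16.4377 = 40.6377
°P = 259 − 259/1.053 = 13.0361
cells = 0.91·40.6377·13.0361

482.0789 billion cells


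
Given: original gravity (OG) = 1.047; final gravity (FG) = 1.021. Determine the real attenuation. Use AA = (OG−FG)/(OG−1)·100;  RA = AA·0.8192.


AA = (1.047 − 1.021)/(1.047 − 1)·100 = 55.3191
RA = 55.3191·0.8192

45.3174 %


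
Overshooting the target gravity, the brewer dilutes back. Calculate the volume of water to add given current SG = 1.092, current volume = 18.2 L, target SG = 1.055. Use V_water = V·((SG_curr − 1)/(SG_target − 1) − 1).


V_water = 18.2·((1.092 − 1)/(1.055 − 1) − 1)

12.2436 L


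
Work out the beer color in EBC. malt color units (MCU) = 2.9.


SRM = 1.4922·MCU^0.6859;  EBC = SRM·1.97
SRM = 1.4922·2.9^0.6859 = 3.0973
EBC = 3.0973·1.97

6.1017 EBC


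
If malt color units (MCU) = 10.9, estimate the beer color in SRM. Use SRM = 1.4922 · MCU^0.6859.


SRM = 1.4922 · 10.9^0.6859

7.6806 SRM


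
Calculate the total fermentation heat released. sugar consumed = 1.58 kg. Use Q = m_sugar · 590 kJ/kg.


Q = 1.58 · 590

932.2000 kJ


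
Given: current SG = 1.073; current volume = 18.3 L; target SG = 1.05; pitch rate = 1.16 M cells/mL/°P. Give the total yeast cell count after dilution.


V_w = V·((SG_c−1)/(SG_t−1)−1);  °P = 259 − 259/SG_t;  cells = rate·(V+V_w)·°P
V_w = 18.3·((1.073−1)/(1.05−1)−1) = 8.4180
V_final = 18.3 + 8.4180 = 26.7180
°P = 259 − 259/1.05 = 12.3333
cells = 1.16·26.7180·12.3333

382.2455 billion cells


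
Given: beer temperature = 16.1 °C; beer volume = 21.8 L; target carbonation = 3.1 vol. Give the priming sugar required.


residual = 14.695·(0.01821 + 0.09011·e^(−0.04·T));  sugar = (target − residual)·4.0·V
residual = 14.695·(0.01821 + 0.09011·e^(−0.04·16.1)) = 0.9630
sugar = (3.1 − 0.9630)·4.0·21.8

186.3436 g


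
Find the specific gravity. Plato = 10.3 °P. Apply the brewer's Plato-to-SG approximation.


SG = 259/(259 − P)
SG = 259/(259 − 10.3)

1.0414


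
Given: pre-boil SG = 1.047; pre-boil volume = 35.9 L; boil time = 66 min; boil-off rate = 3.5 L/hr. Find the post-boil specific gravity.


V_post = V_pre − rate·(t/60);  SG_post = 1 + (SG_pre−1)·V_pre/V_post
V_post = 35.9 − 3.5·(66/60) = 32.0500
SG_post = 1 + (1.047 − 1)·35.9/32.0500

1.0526


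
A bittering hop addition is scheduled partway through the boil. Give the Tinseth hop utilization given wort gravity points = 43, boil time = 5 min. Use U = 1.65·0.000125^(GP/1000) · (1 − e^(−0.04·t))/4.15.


bigness = 1.65·0.000125^(43/1000) = 1.1211
boil_factor = (1 − e^(−0.04·5))/4.15 = 0.0437
U = 1.1211 · 0.0437

0.0490


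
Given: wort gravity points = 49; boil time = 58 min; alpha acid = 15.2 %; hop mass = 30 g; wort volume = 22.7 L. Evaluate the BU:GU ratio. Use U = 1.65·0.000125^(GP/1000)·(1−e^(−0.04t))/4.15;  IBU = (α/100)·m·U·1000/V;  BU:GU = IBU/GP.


U = 1.65·0.000125^(49/1000)·(1−e^(−0.04·58))/4.15 = 0.2308
IBU = (15.2/100)·30·0.2308·1000/22.7 = 46.3658
BU:GU = 46.3658/49

0.9462


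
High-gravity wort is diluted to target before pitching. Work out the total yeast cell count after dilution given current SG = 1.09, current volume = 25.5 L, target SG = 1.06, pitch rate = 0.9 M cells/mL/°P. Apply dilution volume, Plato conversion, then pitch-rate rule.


V_w = V·((SG_c−1)/(SG_t−1)−1);  °P = 259 − 259/SG_t;  cells = rate·(V+V_w)·°P
V_w = 25.5·((1.09−1)/(1.06−1)−1) = 12.7500
V_final = 25.5 + 12.7500 = 38.2500
°P = 259 − 259/1.06 = 14.6604
cells = 0.9·38.2500·14.6604

504.6835 billion cells


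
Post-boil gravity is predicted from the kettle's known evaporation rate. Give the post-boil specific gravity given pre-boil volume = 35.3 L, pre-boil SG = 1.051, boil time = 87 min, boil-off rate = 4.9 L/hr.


V_post = V_pre − rate·(t/60);  SG_post = 1 + (SG_pre−1)·V_pre/V_post
V_post = 35.3 − 4.9·(87/60) = 28.1950
SG_post = 1 + (1.051 − 1)·35.3/28.1950

1.0639


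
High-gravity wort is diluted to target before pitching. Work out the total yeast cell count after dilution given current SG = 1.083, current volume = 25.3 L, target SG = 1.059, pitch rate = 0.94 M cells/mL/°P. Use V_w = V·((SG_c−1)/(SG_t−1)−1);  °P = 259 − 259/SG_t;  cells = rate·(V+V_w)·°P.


V_w = 25.3·((1.083−1)/(1.059−1)−1) = 10.2915
V_final = 25.3 + 10.2915 = 35.5915
°P = 259 − 259/1.059 = 14.4297
cells = 0.94·35.5915·14.4297

482.7589 billion cells


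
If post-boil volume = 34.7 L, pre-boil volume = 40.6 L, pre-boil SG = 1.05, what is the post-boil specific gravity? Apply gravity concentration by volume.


SG_post = 1 + (SG_pre − 1)·V_pre/V_post
pts_pre = (1.05 − 1)·1000 = 50.0000
pts_post = 50.0000·40.6/34.7 = 58.5014
SG_post = 1 + 58.5014/1000

1.0585


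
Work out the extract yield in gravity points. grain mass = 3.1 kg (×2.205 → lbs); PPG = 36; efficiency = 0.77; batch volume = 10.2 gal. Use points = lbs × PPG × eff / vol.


lbs = 3.1 × 2.205 = 6.8355
points = 6.8355 × 36 × 0.77 / 10.2

18.5765 points


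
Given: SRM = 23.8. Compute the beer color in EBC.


EBC = SRM · 1.97
EBC = 23.8 · 1.97

46.8860 EBC


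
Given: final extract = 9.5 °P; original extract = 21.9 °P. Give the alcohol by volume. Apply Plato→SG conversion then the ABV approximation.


SG = 259/(259 − P);  ABV = (OG − FG)·131.25
OG = 259/(259 − 21.9) = 1.0924
FG = 259/(259 − 9.5) = 1.0381
ABV = (1.0924 − 1.0381)·131.25

7.1256 % ABV


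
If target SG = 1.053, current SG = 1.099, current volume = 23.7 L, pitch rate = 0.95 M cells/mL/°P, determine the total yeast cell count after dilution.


V_w = V·((SG_c−1)/(SG_t−1)−1);  °P = 259 − 259/SG_t;  cells = rate·(V+V_w)·°P
V_w = 23.7·((1.099−1)/(1.053−1)−1) = 20.5698
V_final = 23.7 + 20.5698 = 44.2698
°P = 259 − 259/1.053 = 13.0361
cells = 0.95·44.2698·13.0361

548.2499 billion cells


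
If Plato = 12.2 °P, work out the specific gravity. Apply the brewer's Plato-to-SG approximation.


SG = 259/(259 − P)
SG = 259/(259 − 12.2)

1.0494


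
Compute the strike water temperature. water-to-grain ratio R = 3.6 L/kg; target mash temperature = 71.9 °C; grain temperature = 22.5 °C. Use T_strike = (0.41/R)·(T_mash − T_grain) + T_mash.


T_strike = (0.41/3.6)·(71.9 − 22.5) + 71.9

77.5261 °C


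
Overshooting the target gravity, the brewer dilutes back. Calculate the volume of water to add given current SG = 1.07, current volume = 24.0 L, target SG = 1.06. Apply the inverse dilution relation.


V_water = V·((SG_curr − 1)/(SG_target − 1) − 1)
V_water = 24.0·((1.07 − 1)/(1.06 − 1) − 1)

4.0000 L


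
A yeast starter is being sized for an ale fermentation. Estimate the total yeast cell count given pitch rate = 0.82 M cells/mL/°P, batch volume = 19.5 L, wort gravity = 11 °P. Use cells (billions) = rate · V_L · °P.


cells = 0.82 · 19.5 · 11

175.8900 billion cells


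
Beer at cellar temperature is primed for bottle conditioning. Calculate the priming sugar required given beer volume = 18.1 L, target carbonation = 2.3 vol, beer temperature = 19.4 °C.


residual = 14.695·(0.01821 + 0.09011·e^(−0.04·T));  sugar = (target − residual)·4.0·V
residual = 14.695·(0.01821 + 0.09011·e^(−0.04·19.4)) = 0.8770
sugar = (2.3 − 0.8770)·4.0·18.1

103.0227 g


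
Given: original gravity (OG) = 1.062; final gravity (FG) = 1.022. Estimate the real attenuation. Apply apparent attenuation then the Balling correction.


AA = (OG−FG)/(OG−1)·100;  RA = AA·0.8192
AA = (1.062 − 1.022)/(1.062 − 1)·100 = 64.5161
RA = 64.5161·0.8192

52.8516 %


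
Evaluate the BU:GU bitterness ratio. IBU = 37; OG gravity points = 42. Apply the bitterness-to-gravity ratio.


BU:GU = IBU / OG_points
BU:GU = 37 / 42

0.8810


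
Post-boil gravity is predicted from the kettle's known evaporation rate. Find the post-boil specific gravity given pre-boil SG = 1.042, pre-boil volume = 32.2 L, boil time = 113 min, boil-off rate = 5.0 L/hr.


V_post = V_pre − rate·(t/60);  SG_post = 1 + (SG_pre−1)·V_pre/V_post
V_post = 32.2 − 5.0·(113/60) = 22.7833
SG_post = 1 + (1.042 − 1)·32.2/22.7833

1.0594


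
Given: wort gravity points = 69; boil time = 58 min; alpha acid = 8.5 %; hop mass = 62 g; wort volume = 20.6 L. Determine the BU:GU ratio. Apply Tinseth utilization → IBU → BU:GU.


U = 1.65·0.000125^(GP/1000)·(1−e^(−0.04t))/4.15;  IBU = (α/100)·m·U·1000/V;  BU:GU = IBU/GP
U = 1.65·0.000125^(69/1000)·(1−e^(−0.04·58))/4.15 = 0.1928
IBU = (8.5/100)·62·0.1928·1000/20.6 = 49.3334
BU:GU = 49.3334/69

0.7150


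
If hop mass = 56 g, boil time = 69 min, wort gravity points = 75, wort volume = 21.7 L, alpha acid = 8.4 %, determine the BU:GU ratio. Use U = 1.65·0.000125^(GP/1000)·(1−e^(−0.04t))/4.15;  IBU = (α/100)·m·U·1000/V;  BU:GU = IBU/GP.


U = 1.65·0.000125^(75/1000)·(1−e^(−0.04·69))/4.15 = 0.1898
IBU = (8.4/100)·56·0.1898·1000/21.7 = 41.1449
BU:GU = 41.1449/75

0.5486


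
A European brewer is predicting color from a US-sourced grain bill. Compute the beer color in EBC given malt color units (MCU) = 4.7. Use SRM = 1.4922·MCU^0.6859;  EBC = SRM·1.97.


SRM = 1.4922·4.7^0.6859 = 4.3134
EBC = 4.3134·1.97

8.4974 EBC


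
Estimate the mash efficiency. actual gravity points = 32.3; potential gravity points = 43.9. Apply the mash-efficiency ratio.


efficiency = actual / potential × 100
efficiency = 32.3 / 43.9 × 100

73.5763 %


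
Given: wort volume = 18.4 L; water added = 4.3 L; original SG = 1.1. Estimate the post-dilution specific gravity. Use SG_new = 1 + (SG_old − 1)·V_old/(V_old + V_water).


pts = (1.1 − 1)·1000·18.4/(18.4 + 4.3) = 81.0573
SG_new = 1 + 81.0573/1000

1.0811


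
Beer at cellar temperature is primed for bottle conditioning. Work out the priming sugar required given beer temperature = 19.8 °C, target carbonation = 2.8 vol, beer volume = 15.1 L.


residual = 14.695·(0.01821 + 0.09011·e^(−0.04·T));  sugar = (target − residual)·4.0·V
residual = 14.695·(0.01821 + 0.09011·e^(−0.04·19.8)) = 0.8674
sugar = (2.8 − 0.8674)·4.0·15.1

116.7314 g


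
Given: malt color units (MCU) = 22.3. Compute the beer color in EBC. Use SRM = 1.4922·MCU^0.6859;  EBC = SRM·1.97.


SRM = 1.4922·22.3^0.6859 = 12.5496
EBC = 12.5496·1.97

24.7227 EBC


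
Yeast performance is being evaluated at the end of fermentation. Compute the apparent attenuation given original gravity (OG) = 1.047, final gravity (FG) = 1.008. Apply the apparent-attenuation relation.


AA = (OG − FG)/(OG − 1) · 100
AA = (1.047 − 1.008)/(1.047 − 1) · 100

82.9787 %


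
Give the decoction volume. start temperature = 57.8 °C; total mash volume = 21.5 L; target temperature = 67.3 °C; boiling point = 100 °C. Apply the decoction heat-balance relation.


V_dec = V_total·(T_target − T_start)/(T_boil − T_start)
V_dec = 21.5·(67.3 − 57.8)/(100 − 57.8)

4.8400 L


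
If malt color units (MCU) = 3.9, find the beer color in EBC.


SRM = 1.4922·MCU^0.6859;  EBC = SRM·1.97
SRM = 1.4922·3.9^0.6859 = 3.7952
EBC = 3.7952·1.97

7.4766 EBC


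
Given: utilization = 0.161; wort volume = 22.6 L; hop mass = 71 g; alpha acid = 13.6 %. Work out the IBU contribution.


IBU = (α/100)·mass·U·1000 / V
IBU = (13.6/100)·71·0.161·1000 / 22.6

68.7883 IBU


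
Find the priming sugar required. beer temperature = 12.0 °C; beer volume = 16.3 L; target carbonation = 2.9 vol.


residual = 14.695·(0.01821 + 0.09011·e^(−0.04·T));  sugar = (target − residual)·4.0·V
residual = 14.695·(0.01821 + 0.09011·e^(−0.04·12.0)) = 1.0870
sugar = (2.9 − 1.0870)·4.0·16.3

118.2097 g


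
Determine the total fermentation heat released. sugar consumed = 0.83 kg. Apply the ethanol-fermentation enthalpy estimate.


Q = m_sugar · 590 kJ/kg
Q = 0.83 · 590

489.7000 kJ


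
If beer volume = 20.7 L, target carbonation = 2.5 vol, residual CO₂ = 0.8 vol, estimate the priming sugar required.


sugar = (target − residual)·4.0·V
sugar = (2.5 − 0.8)·4.0·20.7

140.7600 g


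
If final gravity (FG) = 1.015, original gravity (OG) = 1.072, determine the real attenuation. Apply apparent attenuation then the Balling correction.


AA = (OG−FG)/(OG−1)·100;  RA = AA·0.8192
AA = (1.072 − 1.015)/(1.072 − 1)·100 = 79.1667
RA = 79.1667·0.8192

64.8533 %


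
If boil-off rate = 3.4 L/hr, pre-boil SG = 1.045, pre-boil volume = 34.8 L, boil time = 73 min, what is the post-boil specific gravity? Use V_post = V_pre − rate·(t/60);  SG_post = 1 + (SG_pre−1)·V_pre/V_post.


V_post = 34.8 − 3.4·(73/60) = 30.6633
SG_post = 1 + (1.045 − 1)·34.8/30.6633

1.0511


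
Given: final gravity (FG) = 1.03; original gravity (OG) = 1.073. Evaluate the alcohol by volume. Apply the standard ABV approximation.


ABV = (OG − FG) · 131.25
ABV = (1.073 − 1.03) · 131.25

5.6437 % ABV


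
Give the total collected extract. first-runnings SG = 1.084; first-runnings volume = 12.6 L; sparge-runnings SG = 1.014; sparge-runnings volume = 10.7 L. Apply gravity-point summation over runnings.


total = Σ (SG_i − 1)·1000·V_i
first = (1.084 − 1)·1000·12.6 = 1058.4000
sparge = (1.014 − 1)·1000·10.7 = 149.8000
total = 1058.4000 + 149.8000

1208.2000 gravity·L


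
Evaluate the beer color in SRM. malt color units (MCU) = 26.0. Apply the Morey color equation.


SRM = 1.4922 · MCU^0.6859
SRM = 1.4922 · 26.0^0.6859

13.9430 SRM


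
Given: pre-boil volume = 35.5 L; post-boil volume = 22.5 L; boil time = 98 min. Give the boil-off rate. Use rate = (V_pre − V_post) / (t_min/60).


rate = (35.5 − 22.5) / (98/60)

7.9592 L/hr


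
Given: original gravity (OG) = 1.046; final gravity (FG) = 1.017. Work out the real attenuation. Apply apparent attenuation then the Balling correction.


AA = (OG−FG)/(OG−1)·100;  RA = AA·0.8192
AA = (1.046 − 1.017)/(1.046 − 1)·100 = 63.0435
RA = 63.0435·0.8192

51.6452 %


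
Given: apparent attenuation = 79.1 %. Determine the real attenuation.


RA = AA · 0.8192
RA = 79.1 · 0.8192

64.7987 %


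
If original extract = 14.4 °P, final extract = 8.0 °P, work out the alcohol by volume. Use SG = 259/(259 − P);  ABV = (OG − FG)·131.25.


OG = 259/(259 − 14.4) = 1.0589
FG = 259/(259 − 8.0) = 1.0319
ABV = (1.0589 − 1.0319)·131.25

3.5436 % ABV


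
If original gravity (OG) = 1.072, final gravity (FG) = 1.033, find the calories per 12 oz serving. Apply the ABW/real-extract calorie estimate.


ABW = (OG−FG)·131.25·0.79/FG;  °P = 259 − 259/SG (for OG→OE and FG→AE);  RE = 0.1808·OE + 0.8192·AE;  Cal = (6.9·ABW + 4·(RE−0.1))·FG·3.55
ABW = (1.072 − 1.033)·131.25·0.79/1.033 = 3.9146
OE = 259 − 259/1.072 = 17.3955 °P
AE = 259 − 259/1.033 = 8.2740 °P
RE = 0.1808·17.3955 + 0.8192·8.2740 = 9.9231 °P
Cal = (6.9·3.9146 + 4·(9.9231−0.1))·1.033·3.55

243.1449 kcal


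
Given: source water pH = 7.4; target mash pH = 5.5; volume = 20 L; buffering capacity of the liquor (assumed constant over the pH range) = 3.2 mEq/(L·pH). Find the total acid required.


acid = buffering capacity · (pH_source − pH_target) · V
acid = 3.2 · (7.4 − 5.5) · 20

121.6000 mEq


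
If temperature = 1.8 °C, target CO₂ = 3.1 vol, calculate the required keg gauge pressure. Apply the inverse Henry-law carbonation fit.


psi = vols/(0.01821 + 0.09011·e^(−0.04·T)) − 14.695
psi = 3.1/(0.01821 + 0.09011·e^(−0.04·1.8)) − 14.695

15.6792 psi


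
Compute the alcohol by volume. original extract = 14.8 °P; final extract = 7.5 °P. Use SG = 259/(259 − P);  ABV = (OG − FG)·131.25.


OG = 259/(259 − 14.8) = 1.0606
FG = 259/(259 − 7.5) = 1.0298
ABV = (1.0606 − 1.0298)·131.25

4.0405 % ABV


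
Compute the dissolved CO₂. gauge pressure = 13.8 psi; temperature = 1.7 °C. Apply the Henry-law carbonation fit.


vols = (P + 14.695)·(0.01821 + 0.09011·e^(−0.04·T))
vols = (13.8 + 14.695)·(0.01821 + 0.09011·e^(−0.04·1.7))

2.9178 volumes


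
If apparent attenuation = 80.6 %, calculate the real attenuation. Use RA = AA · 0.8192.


RA = 80.6 · 0.8192

66.0275 %


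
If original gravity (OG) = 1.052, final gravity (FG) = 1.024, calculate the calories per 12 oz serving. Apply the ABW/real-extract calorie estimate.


ABW = (OG−FG)·131.25·0.79/FG;  °P = 259 − 259/SG (for OG→OE and FG→AE);  RE = 0.1808·OE + 0.8192·AE;  Cal = (6.9·ABW + 4·(RE−0.1))·FG·3.55
ABW = (1.052 − 1.024)·131.25·0.79/1.024 = 2.8352
OE = 259 − 259/1.052 = 12.8023 °P
AE = 259 − 259/1.024 = 6.0703 °P
RE = 0.1808·12.8023 + 0.8192·6.0703 = 7.2875 °P
Cal = (6.9·2.8352 + 4·(7.2875−0.1))·1.024·3.55

175.6264 kcal


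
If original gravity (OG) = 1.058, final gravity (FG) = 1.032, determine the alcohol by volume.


ABV = (OG − FG) · 131.25
ABV = (1.058 − 1.032) · 131.25

3.4125 % ABV


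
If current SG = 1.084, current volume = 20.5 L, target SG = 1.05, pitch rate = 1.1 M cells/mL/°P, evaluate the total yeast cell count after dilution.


V_w = V·((SG_c−1)/(SG_t−1)−1);  °P = 259 − 259/SG_t;  cells = rate·(V+V_w)·°P
V_w = 20.5·((1.084−1)/(1.05−1)−1) = 13.9400
V_final = 20.5 + 13.9400 = 34.4400
°P = 259 − 259/1.05 = 12.3333
cells = 1.1·34.4400·12.3333

467.2360 billion cells


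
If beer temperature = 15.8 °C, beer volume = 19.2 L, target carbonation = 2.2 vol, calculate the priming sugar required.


residual = 14.695·(0.01821 + 0.09011·e^(−0.04·T));  sugar = (target − residual)·4.0·V
residual = 14.695·(0.01821 + 0.09011·e^(−0.04·15.8)) = 0.9714
sugar = (2.2 − 0.9714)·4.0·19.2

94.3544 g


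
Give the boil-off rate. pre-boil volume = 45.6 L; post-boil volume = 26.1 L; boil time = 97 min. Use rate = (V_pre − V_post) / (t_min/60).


rate = (45.6 − 26.1) / (97/60)

12.0619 L/hr


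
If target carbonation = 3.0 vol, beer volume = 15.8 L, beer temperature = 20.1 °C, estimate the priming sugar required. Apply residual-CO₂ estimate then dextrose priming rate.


residual = 14.695·(0.01821 + 0.09011·e^(−0.04·T));  sugar = (target − residual)·4.0·V
residual = 14.695·(0.01821 + 0.09011·e^(−0.04·20.1)) = 0.8602
sugar = (3.0 − 0.8602)·4.0·15.8

135.2349 g


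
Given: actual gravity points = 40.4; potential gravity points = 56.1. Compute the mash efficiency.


efficiency = actual / potential × 100
efficiency = 40.4 / 56.1 × 100

72.0143 %


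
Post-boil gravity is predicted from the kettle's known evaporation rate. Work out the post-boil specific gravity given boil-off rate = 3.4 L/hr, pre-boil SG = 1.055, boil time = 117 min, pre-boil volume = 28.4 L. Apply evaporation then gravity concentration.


V_post = V_pre − rate·(t/60);  SG_post = 1 + (SG_pre−1)·V_pre/V_post
V_post = 28.4 − 3.4·(117/60) = 21.7700
SG_post = 1 + (1.055 − 1)·28.4/21.7700

1.0718


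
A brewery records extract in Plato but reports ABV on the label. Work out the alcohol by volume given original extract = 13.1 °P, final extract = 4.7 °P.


SG = 259/(259 − P);  ABV = (OG − FG)·131.25
OG = 259/(259 − 13.1) = 1.0533
FG = 259/(259 − 4.7) = 1.0185
ABV = (1.0533 − 1.0185)·131.25

4.5664 % ABV


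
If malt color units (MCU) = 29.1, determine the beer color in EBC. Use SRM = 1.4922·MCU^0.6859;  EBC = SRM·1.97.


SRM = 1.4922·29.1^0.6859 = 15.0630
EBC = 15.0630·1.97

29.6741 EBC


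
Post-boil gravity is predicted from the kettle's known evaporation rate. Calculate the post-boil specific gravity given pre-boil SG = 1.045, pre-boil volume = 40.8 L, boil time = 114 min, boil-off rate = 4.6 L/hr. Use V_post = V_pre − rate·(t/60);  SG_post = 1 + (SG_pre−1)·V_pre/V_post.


V_post = 40.8 − 4.6·(114/60) = 32.0600
SG_post = 1 + (1.045 − 1)·40.8/32.0600

1.0573


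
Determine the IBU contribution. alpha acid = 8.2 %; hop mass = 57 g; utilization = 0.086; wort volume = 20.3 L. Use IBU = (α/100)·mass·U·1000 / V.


IBU = (8.2/100)·57·0.086·1000 / 20.3

19.8012 IBU


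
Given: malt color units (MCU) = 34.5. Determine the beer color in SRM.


SRM = 1.4922 · MCU^0.6859
SRM = 1.4922 · 34.5^0.6859

16.9284 SRM


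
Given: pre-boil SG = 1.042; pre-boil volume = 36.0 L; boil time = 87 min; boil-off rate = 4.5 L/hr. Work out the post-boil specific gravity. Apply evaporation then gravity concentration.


V_post = V_pre − rate·(t/60);  SG_post = 1 + (SG_pre−1)·V_pre/V_post
V_post = 36.0 − 4.5·(87/60) = 29.4750
SG_post = 1 + (1.042 − 1)·36.0/29.4750

1.0513


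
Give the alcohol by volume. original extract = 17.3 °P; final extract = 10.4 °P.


SG = 259/(259 − P);  ABV = (OG − FG)·131.25
OG = 259/(259 − 17.3) = 1.0716
FG = 259/(259 − 10.4) = 1.0418
ABV = (1.0716 − 1.0418)·131.25

3.9036 % ABV


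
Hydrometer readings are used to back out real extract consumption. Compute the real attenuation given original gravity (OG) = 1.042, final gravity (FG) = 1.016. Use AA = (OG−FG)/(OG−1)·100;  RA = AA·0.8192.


AA = (1.042 − 1.016)/(1.042 − 1)·100 = 61.9048
RA = 61.9048·0.8192

50.7124 %


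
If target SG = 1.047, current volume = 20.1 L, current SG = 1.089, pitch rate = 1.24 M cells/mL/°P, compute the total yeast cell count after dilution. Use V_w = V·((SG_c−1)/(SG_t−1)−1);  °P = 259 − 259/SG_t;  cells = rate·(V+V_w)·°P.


V_w = 20.1·((1.089−1)/(1.047−1)−1) = 17.9617
V_final = 20.1 + 17.9617 = 38.0617
°P = 259 − 259/1.047 = 11.6266
cells = 1.24·38.0617·11.6266

548.7327 billion cells


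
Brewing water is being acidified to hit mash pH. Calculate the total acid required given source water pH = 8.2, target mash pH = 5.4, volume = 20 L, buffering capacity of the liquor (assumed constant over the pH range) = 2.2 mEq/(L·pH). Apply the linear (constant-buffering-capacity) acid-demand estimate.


acid = buffering capacity · (pH_source − pH_target) · V
acid = 2.2 · (8.2 − 5.4) · 20

123.2000 mEq


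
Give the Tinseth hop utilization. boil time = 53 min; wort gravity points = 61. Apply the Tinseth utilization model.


U = 1.65·0.000125^(GP/1000) · (1 − e^(−0.04·t))/4.15
bigness = 1.65·0.000125^(61/1000) = 0.9537
boil_factor = (1 − e^(−0.04·53))/4.15 = 0.2120
U = 0.9537 · 0.2120

0.2022


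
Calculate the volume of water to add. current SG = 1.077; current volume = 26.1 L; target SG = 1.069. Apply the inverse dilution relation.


V_water = V·((SG_curr − 1)/(SG_target − 1) − 1)
V_water = 26.1·((1.077 − 1)/(1.069 − 1) − 1)

3.0261 L


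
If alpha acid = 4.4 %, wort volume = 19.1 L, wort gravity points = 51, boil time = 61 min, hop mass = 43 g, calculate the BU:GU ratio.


U = 1.65·0.000125^(GP/1000)·(1−e^(−0.04t))/4.15;  IBU = (α/100)·m·U·1000/V;  BU:GU = IBU/GP
U = 1.65·0.000125^(51/1000)·(1−e^(−0.04·61))/4.15 = 0.2295
IBU = (4.4/100)·43·0.2295·1000/19.1 = 22.7332
BU:GU = 22.7332/51

0.4457


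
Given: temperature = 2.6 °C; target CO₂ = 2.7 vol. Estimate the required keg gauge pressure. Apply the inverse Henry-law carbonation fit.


psi = vols/(0.01821 + 0.09011·e^(−0.04·T)) − 14.695
psi = 2.7/(0.01821 + 0.09011·e^(−0.04·2.6)) − 14.695

12.4627 psi


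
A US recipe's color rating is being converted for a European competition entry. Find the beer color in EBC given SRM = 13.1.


EBC = SRM · 1.97
EBC = 13.1 · 1.97

25.8070 EBC


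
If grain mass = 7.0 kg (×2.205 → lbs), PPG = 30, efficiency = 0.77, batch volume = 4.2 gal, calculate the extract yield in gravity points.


points = lbs × PPG × eff / vol
lbs = 7.0 × 2.205 = 15.4350
points = 15.4350 × 30 × 0.77 / 4.2

84.8925 points


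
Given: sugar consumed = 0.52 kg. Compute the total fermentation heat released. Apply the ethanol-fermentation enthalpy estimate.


Q = m_sugar · 590 kJ/kg
Q = 0.52 · 590

306.8000 kJ


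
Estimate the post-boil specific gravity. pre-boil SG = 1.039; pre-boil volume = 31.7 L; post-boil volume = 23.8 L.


SG_post = 1 + (SG_pre − 1)·V_pre/V_post
pts_pre = (1.039 − 1)·1000 = 39.0000
pts_post = 39.0000·31.7/23.8 = 51.9454
SG_post = 1 + 51.9454/1000

1.0519


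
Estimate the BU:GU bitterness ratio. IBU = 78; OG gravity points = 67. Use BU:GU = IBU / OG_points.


BU:GU = 78 / 67

1.1642


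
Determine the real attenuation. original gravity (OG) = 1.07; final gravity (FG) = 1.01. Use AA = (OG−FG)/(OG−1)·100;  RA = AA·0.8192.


AA = (1.07 − 1.01)/(1.07 − 1)·100 = 85.7143
RA = 85.7143·0.8192

70.2171 %


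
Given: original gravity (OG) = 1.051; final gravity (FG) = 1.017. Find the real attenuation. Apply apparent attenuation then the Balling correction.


AA = (OG−FG)/(OG−1)·100;  RA = AA·0.8192
AA = (1.051 − 1.017)/(1.051 − 1)·100 = 66.6667
RA = 66.6667·0.8192

54.6133 %


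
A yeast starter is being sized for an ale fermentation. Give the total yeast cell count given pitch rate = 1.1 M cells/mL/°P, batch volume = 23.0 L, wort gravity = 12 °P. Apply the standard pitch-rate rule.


cells (billions) = rate · V_L · °P
cells = 1.1 · 23.0 · 12

303.6000 billion cells


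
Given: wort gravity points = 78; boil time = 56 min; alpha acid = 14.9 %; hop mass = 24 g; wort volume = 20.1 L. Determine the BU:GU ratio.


U = 1.65·0.000125^(GP/1000)·(1−e^(−0.04t))/4.15;  IBU = (α/100)·m·U·1000/V;  BU:GU = IBU/GP
U = 1.65·0.000125^(78/1000)·(1−e^(−0.04·56))/4.15 = 0.1762
IBU = (14.9/100)·24·0.1762·1000/20.1 = 31.3553
BU:GU = 31.3553/78

0.4020


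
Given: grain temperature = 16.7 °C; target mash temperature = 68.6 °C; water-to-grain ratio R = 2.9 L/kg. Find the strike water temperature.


T_strike = (0.41/R)·(T_mash − T_grain) + T_mash
T_strike = (0.41/2.9)·(68.6 − 16.7) + 68.6

75.9376 °C


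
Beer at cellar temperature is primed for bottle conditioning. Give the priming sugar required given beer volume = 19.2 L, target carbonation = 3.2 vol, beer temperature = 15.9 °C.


residual = 14.695·(0.01821 + 0.09011·e^(−0.04·T));  sugar = (target − residual)·4.0·V
residual = 14.695·(0.01821 + 0.09011·e^(−0.04·15.9)) = 0.9686
sugar = (3.2 − 0.9686)·4.0·19.2

171.3702 g


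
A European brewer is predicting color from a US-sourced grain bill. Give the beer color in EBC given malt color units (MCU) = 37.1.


SRM = 1.4922·MCU^0.6859;  EBC = SRM·1.97
SRM = 1.4922·37.1^0.6859 = 17.7935
EBC = 17.7935·1.97

35.0531 EBC


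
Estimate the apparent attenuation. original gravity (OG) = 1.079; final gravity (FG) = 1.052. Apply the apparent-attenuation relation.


AA = (OG − FG)/(OG − 1) · 100
AA = (1.079 − 1.052)/(1.079 − 1) · 100

34.1772 %


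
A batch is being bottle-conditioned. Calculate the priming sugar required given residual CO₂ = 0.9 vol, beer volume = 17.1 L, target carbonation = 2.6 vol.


sugar = (target − residual)·4.0·V
sugar = (2.6 − 0.9)·4.0·17.1

116.2800 g


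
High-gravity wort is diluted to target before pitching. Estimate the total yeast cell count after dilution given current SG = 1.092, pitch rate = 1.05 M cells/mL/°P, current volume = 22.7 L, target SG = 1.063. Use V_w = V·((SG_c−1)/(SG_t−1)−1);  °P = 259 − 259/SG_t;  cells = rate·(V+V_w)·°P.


V_w = 22.7·((1.092−1)/(1.063−1)−1) = 10.4492
V_final = 22.7 + 10.4492 = 33.1492
°P = 259 − 259/1.063 = 15.3500
cells = 1.05·33.1492·15.3500

534.2807 billion cells


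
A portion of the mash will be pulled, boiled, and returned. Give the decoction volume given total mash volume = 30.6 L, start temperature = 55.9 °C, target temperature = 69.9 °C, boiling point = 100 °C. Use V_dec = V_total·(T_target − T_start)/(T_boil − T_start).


V_dec = 30.6·(69.9 − 55.9)/(100 − 55.9)

9.7143 L


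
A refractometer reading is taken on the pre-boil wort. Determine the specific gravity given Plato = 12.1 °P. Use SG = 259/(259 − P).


SG = 259/(259 − 12.1)

1.0490


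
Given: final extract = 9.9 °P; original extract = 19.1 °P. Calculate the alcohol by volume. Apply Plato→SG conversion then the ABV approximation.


SG = 259/(259 − P);  ABV = (OG − FG)·131.25
OG = 259/(259 − 19.1) = 1.0796
FG = 259/(259 − 9.9) = 1.0397
ABV = (1.0796 − 1.0397)·131.25

5.2334 % ABV


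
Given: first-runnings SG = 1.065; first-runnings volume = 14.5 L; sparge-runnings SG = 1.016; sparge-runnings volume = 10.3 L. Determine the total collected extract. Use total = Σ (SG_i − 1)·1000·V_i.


first = (1.065 − 1)·1000·14.5 = 942.5000
sparge = (1.016 − 1)·1000·10.3 = 164.8000
total = 942.5000 + 164.8000

1107.3000 gravity·L


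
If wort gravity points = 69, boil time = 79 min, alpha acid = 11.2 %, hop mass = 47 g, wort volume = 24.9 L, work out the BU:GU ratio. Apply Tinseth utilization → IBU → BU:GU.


U = 1.65·0.000125^(GP/1000)·(1−e^(−0.04t))/4.15;  IBU = (α/100)·m·U·1000/V;  BU:GU = IBU/GP
U = 1.65·0.000125^(69/1000)·(1−e^(−0.04·79))/4.15 = 0.2048
IBU = (11.2/100)·47·0.2048·1000/24.9 = 43.2924
BU:GU = 43.2924/69

0.6274


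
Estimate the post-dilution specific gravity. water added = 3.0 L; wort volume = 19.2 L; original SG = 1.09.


SG_new = 1 + (SG_old − 1)·V_old/(V_old + V_water)
pts = (1.09 − 1)·1000·19.2/(19.2 + 3.0) = 77.8378
SG_new = 1 + 77.8378/1000

1.0778


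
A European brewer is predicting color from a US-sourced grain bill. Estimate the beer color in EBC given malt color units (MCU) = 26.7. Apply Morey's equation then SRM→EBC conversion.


SRM = 1.4922·MCU^0.6859;  EBC = SRM·1.97
SRM = 1.4922·26.7^0.6859 = 14.1994
EBC = 14.1994·1.97

27.9729 EBC


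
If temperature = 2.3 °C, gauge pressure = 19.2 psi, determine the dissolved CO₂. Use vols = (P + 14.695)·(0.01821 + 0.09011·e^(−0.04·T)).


vols = (19.2 + 14.695)·(0.01821 + 0.09011·e^(−0.04·2.3))

3.4031 volumes


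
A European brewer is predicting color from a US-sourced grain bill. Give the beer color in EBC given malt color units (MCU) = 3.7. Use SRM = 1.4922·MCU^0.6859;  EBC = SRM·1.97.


SRM = 1.4922·3.7^0.6859 = 3.6606
EBC = 3.6606·1.97

7.2115 EBC


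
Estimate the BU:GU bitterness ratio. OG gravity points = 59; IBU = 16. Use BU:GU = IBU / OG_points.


BU:GU = 16 / 59

0.2712


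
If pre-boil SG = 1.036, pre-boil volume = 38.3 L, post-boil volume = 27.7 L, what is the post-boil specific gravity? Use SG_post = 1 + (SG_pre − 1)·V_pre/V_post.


pts_pre = (1.036 − 1)·1000 = 36.0000
pts_post = 36.0000·38.3/27.7 = 49.7762
SG_post = 1 + 49.7762/1000

1.0498


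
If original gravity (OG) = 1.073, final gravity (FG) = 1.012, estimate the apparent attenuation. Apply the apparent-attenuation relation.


AA = (OG − FG)/(OG − 1) · 100
AA = (1.073 − 1.012)/(1.073 − 1) · 100

83.5616 %


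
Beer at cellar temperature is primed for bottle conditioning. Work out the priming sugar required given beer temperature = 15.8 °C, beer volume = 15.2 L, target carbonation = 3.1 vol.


residual = 14.695·(0.01821 + 0.09011·e^(−0.04·T));  sugar = (target − residual)·4.0·V
residual = 14.695·(0.01821 + 0.09011·e^(−0.04·15.8)) = 0.9714
sugar = (3.1 − 0.9714)·4.0·15.2

129.4172 g


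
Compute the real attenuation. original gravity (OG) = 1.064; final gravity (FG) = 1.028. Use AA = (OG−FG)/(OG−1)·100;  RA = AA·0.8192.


AA = (1.064 − 1.028)/(1.064 − 1)·100 = 56.2500
RA = 56.2500·0.8192

46.0800 %


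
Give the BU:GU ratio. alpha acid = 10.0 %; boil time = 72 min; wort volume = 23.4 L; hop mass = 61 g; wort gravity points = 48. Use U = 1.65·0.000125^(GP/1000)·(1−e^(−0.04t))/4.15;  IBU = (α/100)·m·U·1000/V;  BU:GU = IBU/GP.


U = 1.65·0.000125^(48/1000)·(1−e^(−0.04·72))/4.15 = 0.2438
IBU = (10.0/100)·61·0.2438·1000/23.4 = 63.5494
BU:GU = 63.5494/48

1.3239


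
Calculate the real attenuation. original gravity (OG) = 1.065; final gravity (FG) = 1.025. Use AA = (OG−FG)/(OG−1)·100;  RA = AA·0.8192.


AA = (1.065 − 1.025)/(1.065 − 1)·100 = 61.5385
RA = 61.5385·0.8192

50.4123 %


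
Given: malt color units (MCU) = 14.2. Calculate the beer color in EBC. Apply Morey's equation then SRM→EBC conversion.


SRM = 1.4922·MCU^0.6859;  EBC = SRM·1.97
SRM = 1.4922·14.2^0.6859 = 9.2083
EBC = 9.2083·1.97

18.1404 EBC


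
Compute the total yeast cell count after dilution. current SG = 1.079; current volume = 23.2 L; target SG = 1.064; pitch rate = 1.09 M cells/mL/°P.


V_w = V·((SG_c−1)/(SG_t−1)−1);  °P = 259 − 259/SG_t;  cells = rate·(V+V_w)·°P
V_w = 23.2·((1.079−1)/(1.064−1)−1) = 5.4375
V_final = 23.2 + 5.4375 = 28.6375
°P = 259 − 259/1.064 = 15.5789
cells = 1.09·28.6375·15.5789

486.2949 billion cells


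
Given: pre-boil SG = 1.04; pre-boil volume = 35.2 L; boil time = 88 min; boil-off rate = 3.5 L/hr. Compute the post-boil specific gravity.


V_post = V_pre − rate·(t/60);  SG_post = 1 + (SG_pre−1)·V_pre/V_post
V_post = 35.2 − 3.5·(88/60) = 30.0667
SG_post = 1 + (1.04 − 1)·35.2/30.0667

1.0468


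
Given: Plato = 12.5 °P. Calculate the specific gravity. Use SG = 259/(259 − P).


SG = 259/(259 − 12.5)

1.0507


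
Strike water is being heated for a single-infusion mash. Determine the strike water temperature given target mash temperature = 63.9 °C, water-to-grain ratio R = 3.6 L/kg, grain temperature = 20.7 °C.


T_strike = (0.41/R)·(T_mash − T_grain) + T_mash
T_strike = (0.41/3.6)·(63.9 − 20.7) + 63.9

68.8200 °C


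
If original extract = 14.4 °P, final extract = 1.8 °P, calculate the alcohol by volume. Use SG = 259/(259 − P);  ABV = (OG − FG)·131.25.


OG = 259/(259 − 14.4) = 1.0589
FG = 259/(259 − 1.8) = 1.0070
ABV = (1.0589 − 1.0070)·131.25

6.8084 % ABV


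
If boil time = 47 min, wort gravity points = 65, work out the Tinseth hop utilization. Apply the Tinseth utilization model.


U = 1.65·0.000125^(GP/1000) · (1 − e^(−0.04·t))/4.15
bigness = 1.65·0.000125^(65/1000) = 0.9200
boil_factor = (1 − e^(−0.04·47))/4.15 = 0.2042
U = 0.9200 · 0.2042

0.1879


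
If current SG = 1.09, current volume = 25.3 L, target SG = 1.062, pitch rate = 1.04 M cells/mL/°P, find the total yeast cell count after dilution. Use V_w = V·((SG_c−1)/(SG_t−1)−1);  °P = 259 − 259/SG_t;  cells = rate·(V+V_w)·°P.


V_w = 25.3·((1.09−1)/(1.062−1)−1) = 11.4258
V_final = 25.3 + 11.4258 = 36.7258
°P = 259 − 259/1.062 = 15.1205
cells = 1.04·36.7258·15.1205

577.5261 billion cells


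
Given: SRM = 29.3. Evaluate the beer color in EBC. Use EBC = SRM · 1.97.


EBC = 29.3 · 1.97

57.7210 EBC


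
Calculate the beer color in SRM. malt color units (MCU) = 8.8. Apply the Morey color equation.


SRM = 1.4922 · MCU^0.6859
SRM = 1.4922 · 8.8^0.6859

6.6320 SRM


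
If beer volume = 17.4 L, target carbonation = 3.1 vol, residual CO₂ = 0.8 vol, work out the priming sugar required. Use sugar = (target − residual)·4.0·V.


sugar = (3.1 − 0.8)·4.0·17.4

160.0800 g


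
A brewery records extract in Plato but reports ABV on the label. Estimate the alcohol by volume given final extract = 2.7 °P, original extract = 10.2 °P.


SG = 259/(259 − P);  ABV = (OG − FG)·131.25
OG = 259/(259 − 10.2) = 1.0410
FG = 259/(259 − 2.7) = 1.0105
ABV = (1.0410 − 1.0105)·131.25

3.9982 % ABV


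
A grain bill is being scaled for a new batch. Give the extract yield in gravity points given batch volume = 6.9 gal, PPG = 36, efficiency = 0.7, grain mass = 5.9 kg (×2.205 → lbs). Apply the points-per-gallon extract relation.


points = lbs × PPG × eff / vol
lbs = 5.9 × 2.205 = 13.0095
points = 13.0095 × 36 × 0.7 / 6.9

47.5130 points


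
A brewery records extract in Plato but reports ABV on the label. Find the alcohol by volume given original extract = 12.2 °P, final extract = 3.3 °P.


SG = 259/(259 − P);  ABV = (OG − FG)·131.25
OG = 259/(259 − 12.2) = 1.0494
FG = 259/(259 − 3.3) = 1.0129
ABV = (1.0494 − 1.0129)·131.25

4.7942 % ABV


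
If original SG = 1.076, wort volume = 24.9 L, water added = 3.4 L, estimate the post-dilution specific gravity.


SG_new = 1 + (SG_old − 1)·V_old/(V_old + V_water)
pts = (1.076 − 1)·1000·24.9/(24.9 + 3.4) = 66.8693
SG_new = 1 + 66.8693/1000

1.0669


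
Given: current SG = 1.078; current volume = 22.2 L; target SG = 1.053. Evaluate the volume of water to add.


V_water = V·((SG_curr − 1)/(SG_target − 1) − 1)
V_water = 22.2·((1.078 − 1)/(1.053 − 1) − 1)

10.4717 L


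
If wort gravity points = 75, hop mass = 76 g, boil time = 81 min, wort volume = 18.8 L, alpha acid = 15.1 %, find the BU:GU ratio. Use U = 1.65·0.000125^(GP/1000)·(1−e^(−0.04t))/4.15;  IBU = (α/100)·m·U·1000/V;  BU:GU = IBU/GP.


U = 1.65·0.000125^(75/1000)·(1−e^(−0.04·81))/4.15 = 0.1947
IBU = (15.1/100)·76·0.1947·1000/18.8 = 118.8464
BU:GU = 118.8464/75

1.5846


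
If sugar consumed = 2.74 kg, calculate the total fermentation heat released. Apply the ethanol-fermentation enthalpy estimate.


Q = m_sugar · 590 kJ/kg
Q = 2.74 · 590

1616.6000 kJ


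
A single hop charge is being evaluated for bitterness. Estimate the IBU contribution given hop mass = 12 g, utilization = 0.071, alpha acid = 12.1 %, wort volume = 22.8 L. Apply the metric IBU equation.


IBU = (α/100)·mass·U·1000 / V
IBU = (12.1/100)·12·0.071·1000 / 22.8

4.5216 IBU


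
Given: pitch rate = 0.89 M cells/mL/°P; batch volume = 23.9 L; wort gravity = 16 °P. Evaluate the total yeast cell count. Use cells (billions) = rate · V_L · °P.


cells = 0.89 · 23.9 · 16

340.3360 billion cells


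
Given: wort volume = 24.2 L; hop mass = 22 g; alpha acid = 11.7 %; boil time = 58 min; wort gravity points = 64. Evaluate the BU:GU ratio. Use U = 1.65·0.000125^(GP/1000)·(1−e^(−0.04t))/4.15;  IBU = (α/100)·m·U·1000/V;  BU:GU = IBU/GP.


U = 1.65·0.000125^(64/1000)·(1−e^(−0.04·58))/4.15 = 0.2017
IBU = (11.7/100)·22·0.2017·1000/24.2 = 21.4539
BU:GU = 21.4539/64

0.3352


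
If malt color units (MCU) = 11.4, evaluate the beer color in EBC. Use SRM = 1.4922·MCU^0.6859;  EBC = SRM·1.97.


SRM = 1.4922·11.4^0.6859 = 7.9206
EBC = 7.9206·1.97

15.6036 EBC


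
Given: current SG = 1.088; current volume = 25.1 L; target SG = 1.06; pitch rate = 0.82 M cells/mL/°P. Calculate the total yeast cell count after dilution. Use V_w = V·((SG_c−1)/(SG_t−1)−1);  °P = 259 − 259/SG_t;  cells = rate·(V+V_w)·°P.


V_w = 25.1·((1.088−1)/(1.06−1)−1) = 11.7133
V_final = 25.1 + 11.7133 = 36.8133
°P = 259 − 259/1.06 = 14.6604
cells = 0.82·36.8133·14.6604

442.5518 billion cells
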